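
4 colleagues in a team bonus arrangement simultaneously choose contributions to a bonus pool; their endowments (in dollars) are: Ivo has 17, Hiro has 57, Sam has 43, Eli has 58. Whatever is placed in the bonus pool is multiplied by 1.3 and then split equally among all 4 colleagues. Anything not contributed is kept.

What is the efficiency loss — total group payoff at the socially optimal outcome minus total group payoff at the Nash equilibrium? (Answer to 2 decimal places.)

The private return per contributed unit is 1.3/4 = 0.3250 < 1 for every player regardless of endowment, so the Nash equilibrium is zero contribution and the group total is Σ E_j = 17 + 57 + 43 + 58 = 175.
Each contributed unit returns 1.300 to the group, so the social optimum is full contribution by everyone: group total = 1.300 × 175 = 227.50.
Efficiency loss = (1.300 − 1) × 175 = 52.50.

52.50 dollars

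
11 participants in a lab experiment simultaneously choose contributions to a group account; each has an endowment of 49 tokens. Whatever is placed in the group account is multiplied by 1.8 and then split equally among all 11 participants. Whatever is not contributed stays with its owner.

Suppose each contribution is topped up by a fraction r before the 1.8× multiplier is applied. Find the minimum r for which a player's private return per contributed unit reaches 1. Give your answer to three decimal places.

With matching at rate r, one contributed unit becomes (1 + r) in the group account and returns 1.8 × (1 + r) / 11 to the contributor.
Setting this equal to 1: 1 + r = 11/1.8 = 6.1111.
So the minimum matching rate is r = 6.1111 − 1 = 5.111.

5.111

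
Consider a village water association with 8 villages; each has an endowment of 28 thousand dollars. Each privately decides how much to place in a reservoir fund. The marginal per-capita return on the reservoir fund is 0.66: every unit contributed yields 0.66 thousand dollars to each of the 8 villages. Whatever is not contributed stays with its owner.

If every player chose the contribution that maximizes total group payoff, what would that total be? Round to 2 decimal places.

Each contributed unit returns 5.280 to the group as a whole (0.66 to each of 8 players), which exceeds 1, so the social optimum is full contribution: group total = 5.280 × 224 = 1182.72.

1182.72 thousand dollars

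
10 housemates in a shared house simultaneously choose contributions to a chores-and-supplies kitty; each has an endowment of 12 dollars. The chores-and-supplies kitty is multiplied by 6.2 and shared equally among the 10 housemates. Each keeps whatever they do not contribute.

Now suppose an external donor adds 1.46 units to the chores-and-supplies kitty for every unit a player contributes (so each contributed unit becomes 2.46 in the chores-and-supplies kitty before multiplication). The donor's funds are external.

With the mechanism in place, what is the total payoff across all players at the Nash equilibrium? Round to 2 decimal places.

1830.24 dollars

The effective private return per unit is now 6.2 × 2.46 / 10 = 1.5252 > 1, so every player's dominant strategy flips to full contribution.
At the Nash equilibrium everyone contributes 12. Group total payoff = 6.2 × 2.46 × 120 = 1830.24.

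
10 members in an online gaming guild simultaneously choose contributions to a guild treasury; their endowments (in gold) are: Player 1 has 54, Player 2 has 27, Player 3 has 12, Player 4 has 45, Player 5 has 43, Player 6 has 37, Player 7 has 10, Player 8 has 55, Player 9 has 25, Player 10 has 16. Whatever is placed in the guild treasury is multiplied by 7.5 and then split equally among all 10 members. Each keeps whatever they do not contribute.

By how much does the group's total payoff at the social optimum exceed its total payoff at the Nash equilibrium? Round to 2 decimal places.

The private return per contributed unit is 7.5/10 = 0.7500 < 1 for every player regardless of endowment, so the Nash equilibrium is zero contribution and the group total is Σ E_j = 54 + 27 + 12 + 45 + 43 + 37 + 10 + 55 + 25 + 16 = 324.
Each contributed unit returns 7.500 to the group, so the social optimum is full contribution by everyone: group total = 7.500 × 324 = 2430.00.
Efficiency loss = (7.500 − 1) × 324 = 2106.00.

2106.00 gold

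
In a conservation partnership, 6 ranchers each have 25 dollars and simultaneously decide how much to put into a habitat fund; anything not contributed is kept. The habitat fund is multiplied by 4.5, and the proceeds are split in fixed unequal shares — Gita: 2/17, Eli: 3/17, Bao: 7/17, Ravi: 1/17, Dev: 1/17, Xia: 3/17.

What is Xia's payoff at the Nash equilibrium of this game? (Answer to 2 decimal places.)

Player j's private return per contributed unit is 4.5 × (j's share). Contributing is weakly dominant for j when that share is at least 1/4.5 = 0.2222, and contributing 0 is dominant otherwise.
The only share above 0.2222 is Bao's 7/17, contributing 25; the remaining 5 contribute 0. Total contributed: 25.
Xia keeps 25 and receives 4.5 × 25 × 3/17 = 19.85 from the habitat fund, for a payoff of 44.85.

44.85 dollars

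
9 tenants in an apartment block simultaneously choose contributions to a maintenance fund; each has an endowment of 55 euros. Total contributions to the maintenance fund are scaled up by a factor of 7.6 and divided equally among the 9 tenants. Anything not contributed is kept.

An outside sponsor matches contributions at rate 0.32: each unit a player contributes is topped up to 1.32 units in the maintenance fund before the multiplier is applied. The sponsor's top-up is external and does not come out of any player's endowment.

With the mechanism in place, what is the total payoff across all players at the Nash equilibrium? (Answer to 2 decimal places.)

4965.84 euros

Under the mechanism each unit contributed yields 7.6 × 1.32 / 9 = 1.1147 back to its contributor per unit of net cost, which exceeds 1, making full contribution the dominant choice for everyone.
So the Nash equilibrium is full contribution by all 9; the group earns 7.6 × 1.32 × 495 = 4965.84.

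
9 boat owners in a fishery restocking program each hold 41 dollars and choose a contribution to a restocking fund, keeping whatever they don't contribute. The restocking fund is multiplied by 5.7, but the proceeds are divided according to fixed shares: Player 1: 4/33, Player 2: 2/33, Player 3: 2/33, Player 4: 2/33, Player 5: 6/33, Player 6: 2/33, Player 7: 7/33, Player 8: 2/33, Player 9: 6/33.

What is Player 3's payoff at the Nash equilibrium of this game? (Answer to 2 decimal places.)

Player j's private return per contributed unit is 5.7 × (j's share). Contributing is weakly dominant for j when that share is at least 1/5.7 = 0.1754, and contributing 0 is dominant otherwise.
Player 5, Player 7 and Player 9 are above the threshold, contributing 41 each; the remaining 6 contribute 0. Total contributed: 123.
Player 3 keeps 41 and receives 5.7 × 123 × 2/33 = 42.49 from the restocking fund, for a payoff of 83.49.

83.49 dollars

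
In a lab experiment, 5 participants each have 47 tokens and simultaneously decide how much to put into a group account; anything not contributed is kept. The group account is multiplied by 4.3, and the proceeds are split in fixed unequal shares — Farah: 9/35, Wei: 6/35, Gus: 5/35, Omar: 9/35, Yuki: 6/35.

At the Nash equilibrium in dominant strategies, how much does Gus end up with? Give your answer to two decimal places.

A player with share s gets back 4.3·s per unit contributed, so full contribution is dominant for anyone with s > 1/4.3 = 0.2326 and zero contribution is dominant for anyone below.
Farah and Omar clear that bar, contributing 47 each; the remaining 3 contribute 0. Total contributed: 94.
Gus keeps 47 and receives 4.3 × 94 × 5/35 = 57.74 from the group account, for a payoff of 104.74.

104.74 tokens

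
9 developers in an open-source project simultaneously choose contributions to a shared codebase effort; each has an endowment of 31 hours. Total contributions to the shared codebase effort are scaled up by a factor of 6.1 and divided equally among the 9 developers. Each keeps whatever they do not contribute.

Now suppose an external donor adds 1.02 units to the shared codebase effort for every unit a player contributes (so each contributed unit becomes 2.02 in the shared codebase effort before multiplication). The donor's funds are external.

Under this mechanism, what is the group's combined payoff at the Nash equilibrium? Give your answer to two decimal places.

3437.84 hours

With the mechanism, a contributed unit returns 6.1 × 2.02 / 9 = 1.3691 per unit of net cost to the contributor — now above 1 — so contributing fully is weakly dominant for every player.
So the Nash equilibrium is full contribution by all 9; the group earns 6.1 × 2.02 × 279 = 3437.84.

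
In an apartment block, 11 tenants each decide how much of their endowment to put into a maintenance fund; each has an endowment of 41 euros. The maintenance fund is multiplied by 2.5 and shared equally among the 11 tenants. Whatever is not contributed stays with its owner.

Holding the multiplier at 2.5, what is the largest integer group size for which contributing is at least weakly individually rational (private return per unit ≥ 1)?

Private return per unit is 2.5/(group size), which is ≥ 1 whenever the group size is ≤ 2.5.
The largest such integer is 2.

2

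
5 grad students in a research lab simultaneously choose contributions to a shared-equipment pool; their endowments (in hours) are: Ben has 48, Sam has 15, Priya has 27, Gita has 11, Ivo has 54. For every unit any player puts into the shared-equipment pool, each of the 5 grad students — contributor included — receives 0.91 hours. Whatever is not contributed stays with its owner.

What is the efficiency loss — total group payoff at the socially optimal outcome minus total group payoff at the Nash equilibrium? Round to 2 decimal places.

The private return per contributed unit is 0.91 < 1 for everyone, so the Nash equilibrium is zero contribution and the group total is Σ E_j = 48 + 15 + 27 + 11 + 54 = 155.
Each contributed unit returns 4.550 to the group, so the social optimum is full contribution by everyone: group total = 4.550 × 155 = 705.25.
Efficiency loss = (4.550 − 1) × 155 = 550.25.

550.25 hours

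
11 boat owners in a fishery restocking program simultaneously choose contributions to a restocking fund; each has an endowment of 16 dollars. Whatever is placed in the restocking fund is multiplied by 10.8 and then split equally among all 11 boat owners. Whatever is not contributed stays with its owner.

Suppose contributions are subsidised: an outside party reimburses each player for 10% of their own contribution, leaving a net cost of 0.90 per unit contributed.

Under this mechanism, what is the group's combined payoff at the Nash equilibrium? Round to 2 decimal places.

1918.40 dollars

Under the mechanism each unit contributed yields (10.8/11) / 0.90 = 1.0909 back to its contributor per unit of net cost, which exceeds 1, making full contribution the dominant choice for everyone.
So the Nash equilibrium is full contribution by all 11; the group earns 11 × (16 × 0.10 + 10.8 × 16) = 1918.40.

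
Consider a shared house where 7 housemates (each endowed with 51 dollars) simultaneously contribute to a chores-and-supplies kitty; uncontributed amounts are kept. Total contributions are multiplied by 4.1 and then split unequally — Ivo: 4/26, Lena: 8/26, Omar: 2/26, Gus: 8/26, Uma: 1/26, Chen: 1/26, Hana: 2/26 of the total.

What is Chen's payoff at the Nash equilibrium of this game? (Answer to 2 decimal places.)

67.08 dollars

For player j, contributing a unit is worthwhile iff 4.1 × (j's share) ≥ 1, i.e. iff j's share is at least 0.2439.
Lena and Gus clear that bar, contributing 51 each; the remaining 5 contribute 0. Total contributed: 102.
Chen keeps 51 and receives 4.1 × 102 × 1/26 = 16.08 from the chores-and-supplies kitty, for a payoff of 67.08.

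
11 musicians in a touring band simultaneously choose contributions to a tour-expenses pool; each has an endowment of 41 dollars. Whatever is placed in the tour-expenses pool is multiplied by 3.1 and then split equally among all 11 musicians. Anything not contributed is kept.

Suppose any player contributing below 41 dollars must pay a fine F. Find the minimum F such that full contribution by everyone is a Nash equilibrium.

Given the others contribute fully, the best deviation is to contribute 0 (any partial contribution still incurs the fine and gives up units whose private return 0.2818 is below 1).
Deviating from 41 to 0 saves 41 dollars but forfeits the deviator's share of the drop in the tour-expenses pool: 3.1/11 × 41 = 11.55.
So the deviation gain is 41 − 11.55 = 29.45, and the fine must be at least 29.45 dollars to wipe it out.

29.45 dollars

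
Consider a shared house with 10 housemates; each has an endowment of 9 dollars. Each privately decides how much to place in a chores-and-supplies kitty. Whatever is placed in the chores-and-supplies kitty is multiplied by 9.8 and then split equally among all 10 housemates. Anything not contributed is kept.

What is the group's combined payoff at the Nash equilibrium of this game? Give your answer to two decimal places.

90.00 dollars

Each contributed unit returns 9.8/10 = 0.9800 to its contributor — below 1 — so contributing 0 is dominant for every player. At the Nash equilibrium everyone keeps their 9, and the group total is 10 × 9 = 90.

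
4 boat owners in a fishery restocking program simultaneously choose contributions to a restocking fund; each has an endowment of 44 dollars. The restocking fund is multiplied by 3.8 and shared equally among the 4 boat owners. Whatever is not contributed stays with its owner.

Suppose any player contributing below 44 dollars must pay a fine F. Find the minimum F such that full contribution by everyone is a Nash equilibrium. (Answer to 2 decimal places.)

2.20 dollars

Given the others contribute fully, the best deviation is to contribute 0 (any partial contribution still incurs the fine and gives up units whose private return 0.9500 is below 1).
Deviating from 44 to 0 saves 44 dollars but forfeits the deviator's share of the drop in the restocking fund: 3.8/4 × 44 = 41.80.
So the deviation gain is 44 − 41.80 = 2.20, and the fine must be at least 2.20 dollars to wipe it out.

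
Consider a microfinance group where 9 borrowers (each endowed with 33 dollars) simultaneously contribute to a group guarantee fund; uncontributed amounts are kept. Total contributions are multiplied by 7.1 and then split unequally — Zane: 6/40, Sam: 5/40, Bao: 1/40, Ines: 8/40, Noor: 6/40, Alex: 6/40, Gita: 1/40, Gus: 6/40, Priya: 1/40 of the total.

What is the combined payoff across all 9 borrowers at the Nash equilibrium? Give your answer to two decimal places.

1303.50 dollars

A player with share s gets back 7.1·s per unit contributed, so full contribution is dominant for anyone with s > 1/7.1 = 0.1408 and zero contribution is dominant for anyone below.
Zane, Ines, Noor, Alex and Gus are above the threshold, contributing 33 each; the remaining 4 contribute 0. Total contributed: 165.
The group guarantee fund pays out 7.1 × 165 = 1171.50 in total (split across the unequal shares, but the aggregate is all that matters for the group sum).
The 4 free-riders keep 33 each, adding 132. Group total = 132 + 1171.50 = 1303.50.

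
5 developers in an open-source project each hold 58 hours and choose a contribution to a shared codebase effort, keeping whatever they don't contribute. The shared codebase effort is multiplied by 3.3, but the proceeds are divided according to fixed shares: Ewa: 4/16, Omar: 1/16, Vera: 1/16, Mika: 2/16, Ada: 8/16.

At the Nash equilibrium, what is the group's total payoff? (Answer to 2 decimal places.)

For player j, contributing a unit is worthwhile iff 3.3 × (j's share) ≥ 1, i.e. iff j's share is at least 0.3030.
Only Ada (8/16) clears that bar, contributing 58; the remaining 4 contribute 0. Total contributed: 58.
The shared codebase effort pays out 3.3 × 58 = 191.40 in total (split across the unequal shares, but the aggregate is all that matters for the group sum).
The 4 free-riders keep 58 each, adding 232. Group total = 232 + 191.40 = 423.40.

423.40 hours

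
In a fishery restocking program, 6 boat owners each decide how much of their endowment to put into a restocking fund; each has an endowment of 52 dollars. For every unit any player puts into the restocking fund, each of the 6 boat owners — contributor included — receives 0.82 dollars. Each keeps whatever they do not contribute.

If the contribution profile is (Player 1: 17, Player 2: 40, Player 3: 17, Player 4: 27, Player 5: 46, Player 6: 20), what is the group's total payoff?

Total contributed: 17 + 40 + 17 + 27 + 46 + 20 = 167; total kept: 6 × 52 − 167 = 145.
The restocking fund pays out 0.82 × 6 × 167 = 821.64 in aggregate.
Group total = 145 + 821.64 = 966.64.

966.64 dollars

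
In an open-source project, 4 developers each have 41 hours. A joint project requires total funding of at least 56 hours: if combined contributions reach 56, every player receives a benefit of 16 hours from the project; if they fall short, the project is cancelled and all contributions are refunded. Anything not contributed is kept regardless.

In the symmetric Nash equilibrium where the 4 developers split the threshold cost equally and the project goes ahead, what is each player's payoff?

Equal share of the threshold: 56/4 = 14.
At this profile no one gains by cutting their contribution: any cut drops the total below 56, the project is cancelled, contributions are refunded, and the deviator ends with 41, which is less than 41 − 14 + 16 = 43. Contributing more than 14 just wastes the excess. So contributing exactly 14 is a best response.
Each player's payoff: 41 − 14 + 16 = 43.

43 hours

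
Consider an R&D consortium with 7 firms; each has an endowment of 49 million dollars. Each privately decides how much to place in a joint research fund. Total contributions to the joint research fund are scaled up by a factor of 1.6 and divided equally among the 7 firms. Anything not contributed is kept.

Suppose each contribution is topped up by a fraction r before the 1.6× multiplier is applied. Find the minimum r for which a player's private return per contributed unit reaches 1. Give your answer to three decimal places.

With matching at rate r, one contributed unit becomes (1 + r) in the joint research fund and returns 1.6 × (1 + r) / 7 to the contributor.
Setting this equal to 1: 1 + r = 7/1.6 = 4.3750.
So the minimum matching rate is r = 4.3750 − 1 = 3.375.

3.375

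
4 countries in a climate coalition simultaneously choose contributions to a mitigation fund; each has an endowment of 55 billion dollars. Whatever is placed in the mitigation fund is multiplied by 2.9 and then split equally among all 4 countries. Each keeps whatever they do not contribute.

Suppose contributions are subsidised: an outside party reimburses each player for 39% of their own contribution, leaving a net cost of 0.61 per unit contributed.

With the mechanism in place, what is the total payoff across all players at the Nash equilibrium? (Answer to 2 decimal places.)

With the mechanism, a contributed unit returns (2.9/4) / 0.61 = 1.1885 per unit of net cost to the contributor — now above 1 — so contributing fully is weakly dominant for every player.
So the Nash equilibrium is full contribution by all 4; the group earns 4 × (55 × 0.39 + 2.9 × 55) = 723.80.

723.80 billion dollars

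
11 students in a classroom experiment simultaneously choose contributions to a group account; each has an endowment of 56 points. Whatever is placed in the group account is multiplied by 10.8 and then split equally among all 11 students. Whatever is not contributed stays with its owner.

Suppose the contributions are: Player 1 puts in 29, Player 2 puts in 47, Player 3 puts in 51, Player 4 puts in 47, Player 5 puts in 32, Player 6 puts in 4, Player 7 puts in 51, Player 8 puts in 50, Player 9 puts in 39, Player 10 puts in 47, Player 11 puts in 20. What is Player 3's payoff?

414.42 points

Total contributed: 29 + 47 + 51 + 47 + 32 + 4 + 51 + 50 + 39 + 47 + 20 = 417.
Each receives 10.8 × 417 / 11 = 409.42 from the group account.
Player 3 keeps 56 − 51 = 5, so Player 3's payoff is 5 + 409.42 = 414.42.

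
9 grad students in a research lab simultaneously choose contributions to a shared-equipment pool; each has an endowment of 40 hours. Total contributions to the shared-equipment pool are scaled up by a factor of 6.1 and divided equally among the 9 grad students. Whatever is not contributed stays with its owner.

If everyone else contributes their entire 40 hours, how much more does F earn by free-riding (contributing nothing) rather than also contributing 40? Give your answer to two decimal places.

Switching from a contribution of 40 to 0 lets F keep an extra 40 hours, but lowers the shared-equipment pool by 40, which costs F their own share of that drop: 6.1/9 × 40 = 27.11.
Net gain = 40 − 27.11 = 12.89. The private return per contributed unit (0.6778) is below 1, so free-riding is indeed the best response regardless of what the others do.

12.89 hours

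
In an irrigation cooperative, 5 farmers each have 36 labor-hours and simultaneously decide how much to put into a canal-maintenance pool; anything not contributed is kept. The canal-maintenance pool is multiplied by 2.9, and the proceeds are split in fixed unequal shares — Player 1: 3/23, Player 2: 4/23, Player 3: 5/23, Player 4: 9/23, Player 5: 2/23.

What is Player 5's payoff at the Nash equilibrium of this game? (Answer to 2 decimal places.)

Each unit j contributes comes back to j as 2.9 × (j's share), so j prefers to contribute only if that share exceeds 1/2.9 = 0.3448; otherwise keeping the unit dominates.
Player 4 alone (share 9/23) is above the threshold, contributing 36; the remaining 4 contribute 0. Total contributed: 36.
Player 5 keeps 36 and receives 2.9 × 36 × 2/23 = 9.08 from the canal-maintenance pool, for a payoff of 45.08.

45.08 labor-hours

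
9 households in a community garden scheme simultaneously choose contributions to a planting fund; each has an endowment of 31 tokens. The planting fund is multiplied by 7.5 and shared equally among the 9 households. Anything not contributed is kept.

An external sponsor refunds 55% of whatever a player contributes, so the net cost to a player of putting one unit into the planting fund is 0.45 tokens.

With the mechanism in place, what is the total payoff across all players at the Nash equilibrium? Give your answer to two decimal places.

With the mechanism, a contributed unit returns (7.5/9) / 0.45 = 1.8519 per unit of net cost to the contributor — now above 1 — so contributing fully is weakly dominant for every player.
At the Nash equilibrium everyone contributes 31. Group total payoff = 9 × (31 × 0.55 + 7.5 × 31) = 2245.95.

2245.95 tokens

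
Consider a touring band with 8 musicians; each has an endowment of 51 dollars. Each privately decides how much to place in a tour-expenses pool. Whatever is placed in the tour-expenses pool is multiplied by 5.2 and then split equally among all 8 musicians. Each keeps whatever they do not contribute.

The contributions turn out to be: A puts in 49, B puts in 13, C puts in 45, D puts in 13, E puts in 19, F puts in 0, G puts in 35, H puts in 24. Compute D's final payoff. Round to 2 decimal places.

Total contributed: 49 + 13 + 45 + 13 + 19 + 0 + 35 + 24 = 198.
Each receives 5.2 × 198 / 8 = 128.70 from the tour-expenses pool.
D keeps 51 − 13 = 38, so D's payoff is 38 + 128.70 = 166.70.

166.70 dollars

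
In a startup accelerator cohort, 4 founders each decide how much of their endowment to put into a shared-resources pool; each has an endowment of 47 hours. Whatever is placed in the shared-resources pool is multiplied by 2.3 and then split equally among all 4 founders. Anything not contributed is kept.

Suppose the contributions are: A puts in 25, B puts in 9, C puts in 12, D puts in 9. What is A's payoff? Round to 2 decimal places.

Total contributed: 25 + 9 + 12 + 9 = 55.
Each receives 2.3 × 55 / 4 = 31.63 from the shared-resources pool.
A keeps 47 − 25 = 22, so A's payoff is 22 + 31.63 = 53.63.

53.63 hours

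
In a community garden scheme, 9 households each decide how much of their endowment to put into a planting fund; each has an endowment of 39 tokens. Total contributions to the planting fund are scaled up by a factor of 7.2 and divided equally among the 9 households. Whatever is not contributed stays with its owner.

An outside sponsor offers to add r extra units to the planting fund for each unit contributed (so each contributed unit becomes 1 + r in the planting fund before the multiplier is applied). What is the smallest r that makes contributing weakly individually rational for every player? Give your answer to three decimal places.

0.250

With matching at rate r, one contributed unit becomes (1 + r) in the planting fund and returns 7.2 × (1 + r) / 9 to the contributor.
Setting this equal to 1: 1 + r = 9/7.2 = 1.2500.
So the minimum matching rate is r = 1.2500 − 1 = 0.250.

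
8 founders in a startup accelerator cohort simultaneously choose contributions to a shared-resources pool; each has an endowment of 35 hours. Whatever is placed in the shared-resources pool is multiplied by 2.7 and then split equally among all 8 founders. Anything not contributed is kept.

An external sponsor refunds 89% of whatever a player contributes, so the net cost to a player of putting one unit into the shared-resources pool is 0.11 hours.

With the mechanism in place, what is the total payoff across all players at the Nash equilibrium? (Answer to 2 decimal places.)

1005.20 hours

With the mechanism, a contributed unit returns (2.7/8) / 0.11 = 3.0682 per unit of net cost to the contributor — now above 1 — so contributing fully is weakly dominant for every player.
So the Nash equilibrium is full contribution by all 8; the group earns 8 × (35 × 0.89 + 2.7 × 35) = 1005.20.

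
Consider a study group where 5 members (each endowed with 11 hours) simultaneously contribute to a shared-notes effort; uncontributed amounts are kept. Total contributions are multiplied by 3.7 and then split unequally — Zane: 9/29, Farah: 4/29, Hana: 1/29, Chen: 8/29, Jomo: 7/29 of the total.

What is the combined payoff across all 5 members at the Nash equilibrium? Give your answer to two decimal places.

114.40 hours

Each unit j contributes comes back to j as 3.7 × (j's share), so j prefers to contribute only if that share exceeds 1/3.7 = 0.2703; otherwise keeping the unit dominates.
Zane and Chen are above the threshold, contributing 11 each; the remaining 3 contribute 0. Total contributed: 22.
The shared-notes effort pays out 3.7 × 22 = 81.40 in total (split across the unequal shares, but the aggregate is all that matters for the group sum).
The 3 free-riders keep 11 each, adding 33. Group total = 33 + 81.40 = 114.40.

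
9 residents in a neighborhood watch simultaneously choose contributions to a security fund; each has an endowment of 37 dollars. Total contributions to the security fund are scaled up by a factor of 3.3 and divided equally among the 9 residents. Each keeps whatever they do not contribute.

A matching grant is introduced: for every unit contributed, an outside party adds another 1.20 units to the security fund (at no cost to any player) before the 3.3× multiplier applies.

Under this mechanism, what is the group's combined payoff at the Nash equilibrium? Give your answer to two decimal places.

333.00 dollars

With the mechanism, a contributed unit returns 3.3 × 2.20 / 9 = 0.8067 per unit of net cost — still below 1 — so contributing 0 remains dominant for every player.
Everyone keeps their endowment and the group total is 9 × 37 = 333.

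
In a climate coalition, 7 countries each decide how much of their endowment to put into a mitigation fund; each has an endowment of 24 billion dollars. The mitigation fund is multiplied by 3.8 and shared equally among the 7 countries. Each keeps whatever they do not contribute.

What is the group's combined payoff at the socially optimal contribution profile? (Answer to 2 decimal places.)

638.40 billion dollars

Each contributed unit returns 3.800 to the group as a whole (0.5429 to each of 7 players), which exceeds 1, so the social optimum is full contribution: group total = 3.800 × 168 = 638.40.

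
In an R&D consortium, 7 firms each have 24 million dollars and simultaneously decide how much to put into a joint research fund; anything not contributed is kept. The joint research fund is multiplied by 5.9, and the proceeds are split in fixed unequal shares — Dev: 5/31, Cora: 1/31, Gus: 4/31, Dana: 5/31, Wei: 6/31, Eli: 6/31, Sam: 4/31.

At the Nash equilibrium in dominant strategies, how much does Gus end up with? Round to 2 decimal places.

For player j, contributing a unit is worthwhile iff 5.9 × (j's share) ≥ 1, i.e. iff j's share is at least 0.1695.
The shares above 0.1695 belong to Wei and Eli, contributing 24 each; the remaining 5 contribute 0. Total contributed: 48.
Gus keeps 24 and receives 5.9 × 48 × 4/31 = 36.54 from the joint research fund, for a payoff of 60.54.

60.54 million dollars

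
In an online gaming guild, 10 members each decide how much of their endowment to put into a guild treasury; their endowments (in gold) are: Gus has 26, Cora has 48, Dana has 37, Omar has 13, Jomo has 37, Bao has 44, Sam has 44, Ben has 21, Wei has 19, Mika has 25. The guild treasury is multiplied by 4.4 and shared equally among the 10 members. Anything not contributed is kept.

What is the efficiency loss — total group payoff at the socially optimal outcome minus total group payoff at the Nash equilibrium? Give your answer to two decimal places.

1067.60 gold

The private return per contributed unit is 4.4/10 = 0.4400 < 1 for every player regardless of endowment, so the Nash equilibrium is zero contribution and the group total is Σ E_j = 26 + 48 + 37 + 13 + 37 + 44 + 44 + 21 + 19 + 25 = 314.
Each contributed unit returns 4.400 to the group, so the social optimum is full contribution by everyone: group total = 4.400 × 314 = 1381.60.
Efficiency loss = (4.400 − 1) × 314 = 1067.60.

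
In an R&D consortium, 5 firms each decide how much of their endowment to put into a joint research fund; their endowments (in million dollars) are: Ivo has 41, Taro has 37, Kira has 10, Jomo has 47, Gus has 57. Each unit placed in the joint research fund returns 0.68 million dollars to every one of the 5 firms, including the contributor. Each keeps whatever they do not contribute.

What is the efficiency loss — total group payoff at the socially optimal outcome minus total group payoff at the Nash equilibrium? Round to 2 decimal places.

The private return per contributed unit is 0.68 < 1 for everyone, so the Nash equilibrium is zero contribution and the group total is Σ E_j = 41 + 37 + 10 + 47 + 57 = 192.
Each contributed unit returns 3.400 to the group, so the social optimum is full contribution by everyone: group total = 3.400 × 192 = 652.80.
Efficiency loss = (3.400 − 1) × 192 = 460.80.

460.80 million dollars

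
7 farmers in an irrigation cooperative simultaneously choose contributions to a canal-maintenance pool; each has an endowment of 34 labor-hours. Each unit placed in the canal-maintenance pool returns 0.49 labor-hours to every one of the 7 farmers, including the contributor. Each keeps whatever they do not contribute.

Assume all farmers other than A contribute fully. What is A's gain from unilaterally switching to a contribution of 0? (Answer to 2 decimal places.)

17.34 labor-hours

Switching from a contribution of 34 to 0 lets A keep an extra 34 labor-hours, but lowers the canal-maintenance pool by 34, which costs A their own share of that drop: 0.49 × 34 = 16.66.
Net gain = 34 − 16.66 = 17.34. The private return per contributed unit (0.49) is below 1, so free-riding is indeed the best response regardless of what the others do.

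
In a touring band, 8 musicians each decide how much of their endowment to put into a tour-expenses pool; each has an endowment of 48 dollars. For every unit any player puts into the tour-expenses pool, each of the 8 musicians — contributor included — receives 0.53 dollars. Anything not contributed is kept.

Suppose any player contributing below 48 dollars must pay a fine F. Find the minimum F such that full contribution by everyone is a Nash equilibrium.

Given the others contribute fully, the best deviation is to contribute 0 (any partial contribution still incurs the fine and gives up units whose private return 0.53 is below 1).
Deviating from 48 to 0 saves 48 dollars but forfeits the deviator's share of the drop in the tour-expenses pool: 0.53 × 48 = 25.44.
So the deviation gain is 48 − 25.44 = 22.56, and the fine must be at least 22.56 dollars to wipe it out.

22.56 dollars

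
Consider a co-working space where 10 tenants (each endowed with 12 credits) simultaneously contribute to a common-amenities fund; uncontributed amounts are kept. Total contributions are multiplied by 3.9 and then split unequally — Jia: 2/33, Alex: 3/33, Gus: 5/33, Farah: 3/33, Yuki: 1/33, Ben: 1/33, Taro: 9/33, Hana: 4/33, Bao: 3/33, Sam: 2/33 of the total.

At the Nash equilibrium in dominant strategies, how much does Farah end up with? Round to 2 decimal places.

Each unit j contributes comes back to j as 3.9 × (j's share), so j prefers to contribute only if that share exceeds 1/3.9 = 0.2564; otherwise keeping the unit dominates.
The only share above 0.2564 is Taro's 9/33, contributing 12; the remaining 9 contribute 0. Total contributed: 12.
Farah keeps 12 and receives 3.9 × 12 × 3/33 = 4.25 from the common-amenities fund, for a payoff of 16.25.

16.25 credits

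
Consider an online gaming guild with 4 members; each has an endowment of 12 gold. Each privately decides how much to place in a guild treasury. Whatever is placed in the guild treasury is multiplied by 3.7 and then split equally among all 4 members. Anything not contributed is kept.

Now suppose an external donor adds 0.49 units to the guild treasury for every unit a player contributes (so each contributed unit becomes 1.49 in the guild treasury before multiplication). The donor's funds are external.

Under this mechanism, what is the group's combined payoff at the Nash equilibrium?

Under the mechanism each unit contributed yields 3.7 × 1.49 / 4 = 1.3783 back to its contributor per unit of net cost, which exceeds 1, making full contribution the dominant choice for everyone.
At the Nash equilibrium everyone contributes 12. Group total payoff = 3.7 × 1.49 × 48 = 264.62.

264.62 gold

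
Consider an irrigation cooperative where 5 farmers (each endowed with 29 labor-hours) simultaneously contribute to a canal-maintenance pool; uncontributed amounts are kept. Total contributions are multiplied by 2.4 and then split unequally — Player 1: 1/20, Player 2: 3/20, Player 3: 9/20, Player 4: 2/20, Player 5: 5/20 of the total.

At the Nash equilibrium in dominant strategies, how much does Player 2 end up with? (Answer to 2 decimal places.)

39.44 labor-hours

Each unit j contributes comes back to j as 2.4 × (j's share), so j prefers to contribute only if that share exceeds 1/2.4 = 0.4167; otherwise keeping the unit dominates.
Player 3 alone (share 9/20) is above the threshold, contributing 29; the remaining 4 contribute 0. Total contributed: 29.
Player 2 keeps 29 and receives 2.4 × 29 × 3/20 = 10.44 from the canal-maintenance pool, for a payoff of 39.44.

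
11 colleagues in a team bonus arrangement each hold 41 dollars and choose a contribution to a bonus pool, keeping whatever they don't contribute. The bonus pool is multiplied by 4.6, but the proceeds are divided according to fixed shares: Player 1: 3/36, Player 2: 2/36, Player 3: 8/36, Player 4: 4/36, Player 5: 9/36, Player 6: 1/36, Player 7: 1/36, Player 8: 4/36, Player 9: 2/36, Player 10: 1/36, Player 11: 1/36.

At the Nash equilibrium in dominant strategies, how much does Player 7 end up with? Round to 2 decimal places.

Player j's private return per contributed unit is 4.6 × (j's share). Contributing is weakly dominant for j when that share is at least 1/4.6 = 0.2174, and contributing 0 is dominant otherwise.
Player 3 and Player 5 clear that bar, contributing 41 each; the remaining 9 contribute 0. Total contributed: 82.
Player 7 keeps 41 and receives 4.6 × 82 × 1/36 = 10.48 from the bonus pool, for a payoff of 51.48.

51.48 dollars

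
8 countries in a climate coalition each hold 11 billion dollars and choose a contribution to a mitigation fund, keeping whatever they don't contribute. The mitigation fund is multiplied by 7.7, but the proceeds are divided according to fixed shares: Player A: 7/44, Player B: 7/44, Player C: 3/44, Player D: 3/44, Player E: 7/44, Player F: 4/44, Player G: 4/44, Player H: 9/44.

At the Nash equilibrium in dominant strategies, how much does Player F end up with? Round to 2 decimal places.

41.80 billion dollars

A player with share s gets back 7.7·s per unit contributed, so full contribution is dominant for anyone with s > 1/7.7 = 0.1299 and zero contribution is dominant for anyone below.
The shares above 0.1299 belong to Player A, Player B, Player E and Player H, contributing 11 each; the remaining 4 contribute 0. Total contributed: 44.
Player F keeps 11 and receives 7.7 × 44 × 4/44 = 30.80 from the mitigation fund, for a payoff of 41.80.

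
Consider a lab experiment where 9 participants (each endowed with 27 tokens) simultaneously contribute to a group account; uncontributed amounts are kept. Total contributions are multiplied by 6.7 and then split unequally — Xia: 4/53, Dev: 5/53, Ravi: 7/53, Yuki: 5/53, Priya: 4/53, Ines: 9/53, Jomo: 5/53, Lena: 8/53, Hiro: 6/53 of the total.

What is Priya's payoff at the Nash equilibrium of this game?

54.31 tokens

For player j, contributing a unit is worthwhile iff 6.7 × (j's share) ≥ 1, i.e. iff j's share is at least 0.1493.
Ines and Lena clear that bar, contributing 27 each; the remaining 7 contribute 0. Total contributed: 54.
Priya keeps 27 and receives 6.7 × 54 × 4/53 = 27.31 from the group account, for a payoff of 54.31.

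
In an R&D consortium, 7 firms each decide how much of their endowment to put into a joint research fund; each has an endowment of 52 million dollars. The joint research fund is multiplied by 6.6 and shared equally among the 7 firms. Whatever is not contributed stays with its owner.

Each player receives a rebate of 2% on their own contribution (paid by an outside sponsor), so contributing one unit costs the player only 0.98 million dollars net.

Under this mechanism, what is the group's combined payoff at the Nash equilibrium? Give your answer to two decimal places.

The effective private return is (6.6/7) / 0.98 = 0.9621, which is still under 1, so the mechanism doesn't change anyone's dominant strategy: zero contribution.
At the Nash equilibrium no one contributes; group total payoff = 7 × 52 = 364.

364.00 million dollars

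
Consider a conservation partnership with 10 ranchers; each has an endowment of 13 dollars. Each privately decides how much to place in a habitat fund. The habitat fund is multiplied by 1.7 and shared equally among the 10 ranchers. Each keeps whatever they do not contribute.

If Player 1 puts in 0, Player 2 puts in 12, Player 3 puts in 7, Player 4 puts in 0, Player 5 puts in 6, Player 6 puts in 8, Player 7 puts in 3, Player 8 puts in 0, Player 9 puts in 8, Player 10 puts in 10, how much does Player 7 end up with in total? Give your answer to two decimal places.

19.18 dollars

Total contributed: 0 + 12 + 7 + 0 + 6 + 8 + 3 + 0 + 8 + 10 = 54.
Each receives 1.7 × 54 / 10 = 9.18 from the habitat fund.
Player 7 keeps 13 − 3 = 10, so Player 7's payoff is 10 + 9.18 = 19.18.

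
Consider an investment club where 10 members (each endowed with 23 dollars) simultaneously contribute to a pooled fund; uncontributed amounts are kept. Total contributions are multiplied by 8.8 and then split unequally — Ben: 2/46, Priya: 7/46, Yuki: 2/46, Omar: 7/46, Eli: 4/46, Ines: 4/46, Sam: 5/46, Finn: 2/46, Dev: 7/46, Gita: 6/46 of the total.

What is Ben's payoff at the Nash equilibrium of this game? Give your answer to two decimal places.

For player j, contributing a unit is worthwhile iff 8.8 × (j's share) ≥ 1, i.e. iff j's share is at least 0.1136.
The shares above 0.1136 belong to Priya, Omar, Dev and Gita, contributing 23 each; the remaining 6 contribute 0. Total contributed: 92.
Ben keeps 23 and receives 8.8 × 92 × 2/46 = 35.20 from the pooled fund, for a payoff of 58.20.

58.20 dollars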